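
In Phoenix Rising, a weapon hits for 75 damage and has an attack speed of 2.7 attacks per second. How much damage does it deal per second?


DPS = damage * attack_speed
= 75 * 2.7
= 202.5

202.5 DPS


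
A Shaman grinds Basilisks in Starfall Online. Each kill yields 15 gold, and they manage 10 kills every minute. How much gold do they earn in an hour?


Gold per minute = 15 * 10 = 150
Gold per hour = 150 * 60 = 9000

9000 gold/hour


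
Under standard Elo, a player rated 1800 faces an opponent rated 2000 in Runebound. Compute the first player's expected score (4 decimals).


Elo expected score: Ea = 1/(1 + 10^((Rb-Ra)/400))
Rb - Ra = 2000 - 1800 = 200
(Rb-Ra)/400 = 200/400 = 0.5
10^0.5 = 3.162278
Ea = 1/(1 + 3.162278) = 1/4.162278 = 0.2403

0.2403


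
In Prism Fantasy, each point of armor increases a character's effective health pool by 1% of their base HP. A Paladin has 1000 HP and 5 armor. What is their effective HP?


EHP = 1000 * (1 + 5/100)
= 1000 * (1 + 0.05)
= 1000 * 1.05
= 1050.0

1050.0 EHP


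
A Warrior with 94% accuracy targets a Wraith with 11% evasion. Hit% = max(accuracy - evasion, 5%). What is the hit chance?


accuracy - evasion = 94 - 11 = 83
Apply floor: max(83, 5) = 83
Hit chance = 83%

83%


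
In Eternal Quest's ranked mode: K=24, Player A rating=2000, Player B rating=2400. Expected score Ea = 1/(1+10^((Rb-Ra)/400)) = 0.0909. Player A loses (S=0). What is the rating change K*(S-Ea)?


Elo update: delta = K * (S - Ea), where S = 0 (loses)
S - Ea = 0 - 0.0909 = -0.0909
Rating change = 24 * -0.0909
= -2.18

-2.18 rating points


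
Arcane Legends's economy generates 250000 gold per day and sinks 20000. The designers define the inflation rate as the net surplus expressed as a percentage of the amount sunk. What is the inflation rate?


Net gold = 250000 - 20000 = 230000
Inflation rate = net / sunk * 100 = 230000 / 20000 * 100
= 11.5 * 100
= 1150.00%

1150.00%


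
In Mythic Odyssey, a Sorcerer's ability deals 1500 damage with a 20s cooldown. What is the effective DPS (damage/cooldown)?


DPS = damage / cooldown
= 1500 / 20
= 75.00

75.00 DPS


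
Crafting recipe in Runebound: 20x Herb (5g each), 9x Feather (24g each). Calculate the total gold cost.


Cost breakdown:
  Herb: 20 * 5 = 100
  Feather: 9 * 24 = 216
Total = 100 + 216 = 316

316 gold


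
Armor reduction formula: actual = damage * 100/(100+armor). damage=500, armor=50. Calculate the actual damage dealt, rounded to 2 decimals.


actual = 500 * 100 / (100 + 50)
= 500 * 100 / 150
= 50000 / 150
= 333.33

333.33 damage


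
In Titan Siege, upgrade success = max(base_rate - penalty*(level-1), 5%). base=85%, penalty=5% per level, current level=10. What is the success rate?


raw_rate = 85 - 5 * (10 - 1)
= 85 - 5 * 9
= 85 - 45
= 40
Apply floor: max(40, 5) = 40%

40%


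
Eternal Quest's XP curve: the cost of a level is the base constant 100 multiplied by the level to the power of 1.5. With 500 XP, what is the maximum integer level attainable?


XP = 100 * level^1.5, so level = (XP / 100)^(1/1.5)
= (500 / 100)^(1/1.5)
= 5.0^0.6667
= 2.924
Floor: level = 2

level 2


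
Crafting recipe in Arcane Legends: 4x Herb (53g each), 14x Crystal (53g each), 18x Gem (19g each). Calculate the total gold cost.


Cost breakdown:
  Herb: 4 * 53 = 212
  Crystal: 14 * 53 = 742
  Gem: 18 * 19 = 342
Total = 212 + 742 + 342 = 1296

1296 gold


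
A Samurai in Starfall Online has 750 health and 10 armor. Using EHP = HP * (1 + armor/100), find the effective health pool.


EHP = 750 * (1 + 10/100)
= 750 * (1 + 0.1)
= 750 * 1.1
= 825.0

825.0 EHP


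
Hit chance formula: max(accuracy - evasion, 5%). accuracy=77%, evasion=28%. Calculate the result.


accuracy - evasion = 77 - 28 = 49
Apply floor: max(49, 5) = 49
Hit chance = 49%

49%


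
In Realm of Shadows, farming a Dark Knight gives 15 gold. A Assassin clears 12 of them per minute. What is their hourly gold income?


Gold per minute = 15 * 12 = 180
Gold per hour = 180 * 60 = 10800

10800 gold/hour


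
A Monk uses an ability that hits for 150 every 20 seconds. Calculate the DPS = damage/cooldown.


DPS = damage / cooldown
= 150 / 20
= 7.50

7.50 DPS


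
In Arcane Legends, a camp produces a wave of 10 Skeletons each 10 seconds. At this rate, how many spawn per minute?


Spawns per minute = count * (60 / interval)
= 10 * (60 / 10)
= 10 * 6.0
= 60.0

60.0 per minute


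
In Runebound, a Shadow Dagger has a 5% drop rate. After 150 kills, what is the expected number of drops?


Expected drops = kills * (drop_rate / 100)
= 150 * (5 / 100)
= 150 * 0.05
= 7.5

7.5 drops


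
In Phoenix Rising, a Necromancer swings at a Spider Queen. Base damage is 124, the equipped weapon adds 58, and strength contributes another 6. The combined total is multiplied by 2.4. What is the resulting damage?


Sum base + weapon + str = 124 + 58 + 6 = 188
Multiply by 2.4:
188 * 2.4 = 451.2

451.2 damage


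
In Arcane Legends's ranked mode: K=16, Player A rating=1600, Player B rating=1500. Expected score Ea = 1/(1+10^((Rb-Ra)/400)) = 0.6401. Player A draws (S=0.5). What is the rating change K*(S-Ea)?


Elo update: delta = K * (S - Ea), where S = 0.5 (draws)
S - Ea = 0.5 - 0.6401 = -0.1401
Rating change = 16 * -0.1401
= -2.24

-2.24 rating points


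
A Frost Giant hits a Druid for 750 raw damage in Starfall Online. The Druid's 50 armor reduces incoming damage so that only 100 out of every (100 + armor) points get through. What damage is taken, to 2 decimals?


actual = 750 * 100 / (100 + 50)
= 750 * 100 / 150
= 75000 / 150
= 500.00

500.00 damage


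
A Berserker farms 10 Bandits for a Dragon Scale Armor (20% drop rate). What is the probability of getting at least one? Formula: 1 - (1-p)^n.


P(at least one) = 1 - P(none) = 1 - (1-p)^n
p = 20/100 = 0.2
1 - p = 0.8
(1 - p)^10 = 0.8^10 = 0.107374
P(at least one) = 1 - 0.107374 = 0.8926

0.8926


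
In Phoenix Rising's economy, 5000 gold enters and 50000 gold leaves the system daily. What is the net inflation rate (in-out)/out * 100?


Net gold = 5000 - 50000 = -45000
Inflation rate = net / sunk * 100 = -45000 / 50000 * 100
= -0.9 * 100
= -90.00%

-90.00%


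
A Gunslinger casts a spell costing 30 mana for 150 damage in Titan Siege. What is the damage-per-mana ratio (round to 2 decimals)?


Efficiency = damage / mana
= 150 / 30
= 5.00

5.00 dmg/mana


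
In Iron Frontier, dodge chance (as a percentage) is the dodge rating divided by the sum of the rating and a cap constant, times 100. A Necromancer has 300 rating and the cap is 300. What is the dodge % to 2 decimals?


dodge% = 300 / (300 + 300) * 100
= 300 / 600 * 100
= 0.5 * 100
= 50.00%

50.00%


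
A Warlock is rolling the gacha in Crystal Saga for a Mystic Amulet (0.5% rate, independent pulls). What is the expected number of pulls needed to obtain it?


Expected pulls for a geometric distribution = 1/p = 100 / rate%
= 100 / 0.5
= 200.0

200.0 pulls


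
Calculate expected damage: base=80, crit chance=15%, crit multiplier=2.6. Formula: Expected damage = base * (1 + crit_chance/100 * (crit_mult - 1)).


E[dmg] = base * (1 + crit_chance * (crit_mult - 1))
cc as decimal = 15/100 = 0.15
cm - 1 = 2.6 - 1 = 1.6
Bonus factor = 0.15 * 1.6 = 0.24
Total multiplier = 1 + 0.24 = 1.24
Expected damage = 80 * 1.24 = 99.20

99.20 damage


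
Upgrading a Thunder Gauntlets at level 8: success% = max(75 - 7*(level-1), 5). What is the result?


raw_rate = 75 - 7 * (8 - 1)
= 75 - 7 * 7
= 75 - 49
= 26
Apply floor: max(26, 5) = 26%

26%


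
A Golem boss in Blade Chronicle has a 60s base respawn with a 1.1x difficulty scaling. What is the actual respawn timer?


Respawn time = base * multiplier
= 60 * 1.1
= 66.0 seconds

66.0 seconds


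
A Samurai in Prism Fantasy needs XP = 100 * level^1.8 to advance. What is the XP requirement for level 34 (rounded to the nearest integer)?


XP = 100 * level^1.8
Substitute level = 34:
XP = 100 * 34^1.8
= 100 * 571.0341
= 57103

57103 XP


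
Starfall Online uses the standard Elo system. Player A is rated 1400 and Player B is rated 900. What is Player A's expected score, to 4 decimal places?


Elo expected score: Ea = 1/(1 + 10^((Rb-Ra)/400))
Rb - Ra = 900 - 1400 = -500
(Rb-Ra)/400 = -500/400 = -1.25
10^-1.25 = 0.056234
Ea = 1/(1 + 0.056234) = 1/1.056234 = 0.9468

0.9468


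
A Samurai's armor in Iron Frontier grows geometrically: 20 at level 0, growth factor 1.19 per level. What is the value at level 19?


value = base * growth^level
= 20 * 1.19^19
= 20 * 27.251616
= 545.03

545.03 armor


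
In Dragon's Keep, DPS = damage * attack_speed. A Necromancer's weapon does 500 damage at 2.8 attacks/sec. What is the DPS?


DPS = damage * attack_speed
= 500 * 2.8
= 1400.0

1400.0 DPS


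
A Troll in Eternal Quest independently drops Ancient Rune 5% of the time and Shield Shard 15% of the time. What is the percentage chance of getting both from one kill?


For independent events, P(both) = P(A) * P(B)
= 5% * 15%
= 75 / 100 %
= 0.75%

0.75%


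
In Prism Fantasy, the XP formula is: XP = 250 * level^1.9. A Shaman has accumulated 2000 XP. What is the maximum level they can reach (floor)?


XP = 250 * level^1.9, so level = (XP / 250)^(1/1.9)
= (2000 / 250)^(1/1.9)
= 8.0^0.5263
= 2.9875
Floor: level = 2

level 2


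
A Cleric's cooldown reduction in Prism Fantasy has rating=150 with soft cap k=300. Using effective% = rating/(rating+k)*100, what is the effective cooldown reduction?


effective% = rating / (rating + k) * 100
= 150 / (150 + 300) * 100
= 150 / 450 * 100
= 0.333333 * 100
= 33.33%

33.33%


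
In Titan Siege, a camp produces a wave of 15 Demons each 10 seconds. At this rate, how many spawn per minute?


Spawns per minute = count * (60 / interval)
= 15 * (60 / 10)
= 15 * 6.0
= 90.0

90.0 per minute


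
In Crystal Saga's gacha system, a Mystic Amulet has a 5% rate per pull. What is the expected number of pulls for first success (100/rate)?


Expected pulls for a geometric distribution = 1/p = 100 / rate%
= 100 / 5
= 20.0

20.0 pulls


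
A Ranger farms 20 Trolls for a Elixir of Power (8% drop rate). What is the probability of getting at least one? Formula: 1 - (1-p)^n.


P(at least one) = 1 - P(none) = 1 - (1-p)^n
p = 8/100 = 0.08
1 - p = 0.92
(1 - p)^20 = 0.92^20 = 0.188693
P(at least one) = 1 - 0.188693 = 0.8113

0.8113


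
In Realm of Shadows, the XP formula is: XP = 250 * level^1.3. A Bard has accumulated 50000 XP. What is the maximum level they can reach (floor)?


XP = 250 * level^1.3, so level = (XP / 250)^(1/1.3)
= (50000 / 250)^(1/1.3)
= 200.0^0.7692
= 58.8875
Floor: level = 58

level 58


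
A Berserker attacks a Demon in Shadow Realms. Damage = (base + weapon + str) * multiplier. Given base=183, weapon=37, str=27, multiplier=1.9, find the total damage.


Sum base + weapon + str = 183 + 37 + 27 = 247
Multiply by 1.9:
247 * 1.9 = 469.3

469.3 damage


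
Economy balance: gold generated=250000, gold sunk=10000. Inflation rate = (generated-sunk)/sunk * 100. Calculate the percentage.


Net gold = 250000 - 10000 = 240000
Inflation rate = net / sunk * 100 = 240000 / 10000 * 100
= 24.0 * 100
= 2400.00%

2400.00%


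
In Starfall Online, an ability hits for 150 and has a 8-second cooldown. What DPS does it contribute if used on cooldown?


DPS = damage / cooldown
= 150 / 8
= 18.75

18.75 DPS


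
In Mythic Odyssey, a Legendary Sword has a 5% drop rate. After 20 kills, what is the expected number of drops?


Expected drops = kills * (drop_rate / 100)
= 20 * (5 / 100)
= 20 * 0.05
= 1.0

1.0 drops


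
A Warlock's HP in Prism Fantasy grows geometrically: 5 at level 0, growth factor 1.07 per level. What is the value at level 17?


value = base * growth^level
= 5 * 1.07^17
= 5 * 3.158815
= 15.79

15.79 HP


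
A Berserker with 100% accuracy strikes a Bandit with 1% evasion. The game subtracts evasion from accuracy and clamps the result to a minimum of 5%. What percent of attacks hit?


accuracy - evasion = 100 - 1 = 99
Apply floor: max(99, 5) = 99
Hit chance = 99%

99%


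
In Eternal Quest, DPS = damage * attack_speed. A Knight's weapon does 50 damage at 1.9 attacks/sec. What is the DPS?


DPS = damage * attack_speed
= 50 * 1.9
= 95.0

95.0 DPS


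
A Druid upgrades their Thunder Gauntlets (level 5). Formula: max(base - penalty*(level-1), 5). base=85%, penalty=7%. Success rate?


raw_rate = 85 - 7 * (5 - 1)
= 85 - 7 * 4
= 85 - 28
= 57
Apply floor: max(57, 5) = 57%

57%


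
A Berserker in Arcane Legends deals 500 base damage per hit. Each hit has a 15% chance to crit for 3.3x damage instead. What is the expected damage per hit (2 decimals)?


E[dmg] = base * (1 + crit_chance * (crit_mult - 1))
cc as decimal = 15/100 = 0.15
cm - 1 = 3.3 - 1 = 2.3
Bonus factor = 0.15 * 2.3 = 0.345
Total multiplier = 1 + 0.345 = 1.345
Expected damage = 500 * 1.345 = 672.50

672.50 damage


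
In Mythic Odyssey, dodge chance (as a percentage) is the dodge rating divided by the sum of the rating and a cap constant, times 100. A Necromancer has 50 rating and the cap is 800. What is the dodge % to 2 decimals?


dodge% = 50 / (50 + 800) * 100
= 50 / 850 * 100
= 0.058824 * 100
= 5.88%

5.88%


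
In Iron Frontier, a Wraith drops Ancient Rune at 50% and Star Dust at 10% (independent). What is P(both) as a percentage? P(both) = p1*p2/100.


For independent events, P(both) = P(A) * P(B)
= 50% * 10%
= 500 / 100 %
= 5.0%

5.0%


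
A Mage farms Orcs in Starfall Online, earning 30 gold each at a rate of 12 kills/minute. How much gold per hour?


Gold per minute = 30 * 12 = 360
Gold per hour = 360 * 60 = 21600

21600 gold/hour


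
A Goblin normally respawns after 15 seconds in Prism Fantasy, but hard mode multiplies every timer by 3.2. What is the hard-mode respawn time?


Respawn time = base * multiplier
= 15 * 3.2
= 48.0 seconds

48.0 seconds


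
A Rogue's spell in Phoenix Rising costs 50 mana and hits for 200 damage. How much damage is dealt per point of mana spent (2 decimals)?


Efficiency = damage / mana
= 200 / 50
= 4.00

4.00 dmg/mana


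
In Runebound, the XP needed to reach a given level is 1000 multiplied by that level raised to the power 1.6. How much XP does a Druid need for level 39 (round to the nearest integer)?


XP = 1000 * level^1.6
Substitute level = 39:
XP = 1000 * 39^1.6
= 1000 * 351.3204
= 351320

351320 XP


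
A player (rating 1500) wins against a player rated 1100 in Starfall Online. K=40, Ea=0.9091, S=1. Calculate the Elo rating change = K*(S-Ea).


Elo update: delta = K * (S - Ea), where S = 1 (wins)
S - Ea = 1 - 0.9091 = 0.0909
Rating change = 40 * 0.0909
= 3.64

3.64 rating points


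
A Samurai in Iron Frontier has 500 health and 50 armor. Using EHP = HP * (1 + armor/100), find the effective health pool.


EHP = 500 * (1 + 50/100)
= 500 * (1 + 0.5)
= 500 * 1.5
= 750.0

750.0 EHP


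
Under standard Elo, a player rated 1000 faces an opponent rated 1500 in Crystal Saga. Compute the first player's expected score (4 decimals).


Elo expected score: Ea = 1/(1 + 10^((Rb-Ra)/400))
Rb - Ra = 1500 - 1000 = 500
(Rb-Ra)/400 = 500/400 = 1.25
10^1.25 = 17.782794
Ea = 1/(1 + 17.782794) = 1/18.782794 = 0.0532

0.0532


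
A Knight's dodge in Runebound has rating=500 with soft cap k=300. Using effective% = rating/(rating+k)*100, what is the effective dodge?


effective% = rating / (rating + k) * 100
= 500 / (500 + 300) * 100
= 500 / 800 * 100
= 0.625 * 100
= 62.50%

62.50%


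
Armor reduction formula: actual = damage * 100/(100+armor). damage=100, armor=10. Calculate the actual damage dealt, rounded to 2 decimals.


actual = 100 * 100 / (100 + 10)
= 100 * 100 / 110
= 10000 / 110
= 90.91

90.91 damage


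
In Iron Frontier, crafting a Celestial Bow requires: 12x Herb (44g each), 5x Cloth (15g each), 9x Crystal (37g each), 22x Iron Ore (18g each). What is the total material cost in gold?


Cost breakdown:
  Herb: 12 * 44 = 528
  Cloth: 5 * 15 = 75
  Crystal: 9 * 37 = 333
  Iron Ore: 22 * 18 = 396
Total = 528 + 75 + 333 + 396 = 1332

1332 gold


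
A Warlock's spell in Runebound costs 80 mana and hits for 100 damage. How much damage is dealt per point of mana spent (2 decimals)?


Efficiency = damage / mana
= 100 / 80
= 1.25

1.25 dmg/mana


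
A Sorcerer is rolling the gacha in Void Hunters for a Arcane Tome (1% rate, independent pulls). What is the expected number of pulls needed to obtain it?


Expected pulls for a geometric distribution = 1/p = 100 / rate%
= 100 / 1
= 100.0

100.0 pulls


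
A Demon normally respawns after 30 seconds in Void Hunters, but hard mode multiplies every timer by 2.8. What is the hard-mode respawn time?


Respawn time = base * multiplier
= 30 * 2.8
= 84.0 seconds

84.0 seconds


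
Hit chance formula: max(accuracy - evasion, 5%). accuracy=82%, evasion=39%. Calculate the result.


accuracy - evasion = 82 - 39 = 43
Apply floor: max(43, 5) = 43
Hit chance = 43%

43%


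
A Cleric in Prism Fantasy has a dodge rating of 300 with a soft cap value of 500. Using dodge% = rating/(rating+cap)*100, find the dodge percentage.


dodge% = 300 / (300 + 500) * 100
= 300 / 800 * 100
= 0.375 * 100
= 37.50%

37.50%


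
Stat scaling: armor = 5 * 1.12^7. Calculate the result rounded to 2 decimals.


value = base * growth^level
= 5 * 1.12^7
= 5 * 2.210681
= 11.05

11.05 armor


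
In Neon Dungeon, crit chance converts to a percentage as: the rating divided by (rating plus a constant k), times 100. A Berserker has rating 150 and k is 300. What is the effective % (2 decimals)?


effective% = rating / (rating + k) * 100
= 150 / (150 + 300) * 100
= 150 / 450 * 100
= 0.333333 * 100
= 33.33%

33.33%


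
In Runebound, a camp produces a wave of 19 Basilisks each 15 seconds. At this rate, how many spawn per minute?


Spawns per minute = count * (60 / interval)
= 19 * (60 / 15)
= 19 * 4.0
= 76.0

76.0 per minute


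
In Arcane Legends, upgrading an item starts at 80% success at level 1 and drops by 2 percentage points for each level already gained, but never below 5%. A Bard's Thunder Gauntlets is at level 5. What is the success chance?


raw_rate = 80 - 2 * (5 - 1)
= 80 - 2 * 4
= 80 - 8
= 72
Apply floor: max(72, 5) = 72%

72%


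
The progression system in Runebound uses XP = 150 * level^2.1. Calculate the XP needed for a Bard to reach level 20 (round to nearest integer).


XP = 150 * level^2.1
Substitute level = 20:
XP = 150 * 20^2.1
= 150 * 539.7131
= 80957

80957 XP


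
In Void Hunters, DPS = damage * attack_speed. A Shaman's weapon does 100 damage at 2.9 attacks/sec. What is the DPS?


DPS = damage * attack_speed
= 100 * 2.9
= 290.0

290.0 DPS


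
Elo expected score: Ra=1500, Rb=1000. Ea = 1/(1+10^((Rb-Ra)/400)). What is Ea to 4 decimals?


Elo expected score: Ea = 1/(1 + 10^((Rb-Ra)/400))
Rb - Ra = 1000 - 1500 = -500
(Rb-Ra)/400 = -500/400 = -1.25
10^-1.25 = 0.056234
Ea = 1/(1 + 0.056234) = 1/1.056234 = 0.9468

0.9468


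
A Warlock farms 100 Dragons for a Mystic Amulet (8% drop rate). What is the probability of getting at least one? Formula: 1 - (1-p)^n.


P(at least one) = 1 - P(none) = 1 - (1-p)^n
p = 8/100 = 0.08
1 - p = 0.92
(1 - p)^100 = 0.92^100 = 0.000239
P(at least one) = 1 - 0.000239 = 0.9998

0.9998


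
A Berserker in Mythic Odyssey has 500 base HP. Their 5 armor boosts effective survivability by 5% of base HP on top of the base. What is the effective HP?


EHP = 500 * (1 + 5/100)
= 500 * (1 + 0.05)
= 500 * 1.05
= 525.0

525.0 EHP


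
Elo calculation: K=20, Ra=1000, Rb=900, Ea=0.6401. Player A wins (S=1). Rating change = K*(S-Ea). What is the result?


Elo update: delta = K * (S - Ea), where S = 1 (wins)
S - Ea = 1 - 0.6401 = 0.3599
Rating change = 20 * 0.3599
= 7.20

7.20 rating points


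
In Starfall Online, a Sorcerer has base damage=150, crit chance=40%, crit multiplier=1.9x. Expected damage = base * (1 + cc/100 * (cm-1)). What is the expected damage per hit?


E[dmg] = base * (1 + crit_chance * (crit_mult - 1))
cc as decimal = 40/100 = 0.4
cm - 1 = 1.9 - 1 = 0.9
Bonus factor = 0.4 * 0.9 = 0.36
Total multiplier = 1 + 0.36 = 1.36
Expected damage = 150 * 1.36 = 204.00

204.00 damage


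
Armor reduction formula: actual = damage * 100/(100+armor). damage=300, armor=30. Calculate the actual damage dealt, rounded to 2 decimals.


actual = 300 * 100 / (100 + 30)
= 300 * 100 / 130
= 30000 / 130
= 230.77

230.77 damage


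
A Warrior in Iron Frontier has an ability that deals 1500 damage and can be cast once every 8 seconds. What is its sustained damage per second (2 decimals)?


DPS = damage / cooldown
= 1500 / 8
= 187.50

187.50 DPS


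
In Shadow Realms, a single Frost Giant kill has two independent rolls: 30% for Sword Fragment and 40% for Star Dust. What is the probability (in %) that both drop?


For independent events, P(both) = P(A) * P(B)
= 30% * 40%
= 1200 / 100 %
= 12.0%

12.0%


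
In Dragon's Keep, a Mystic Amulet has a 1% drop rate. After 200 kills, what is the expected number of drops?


Expected drops = kills * (drop_rate / 100)
= 200 * (1 / 100)
= 200 * 0.01
= 2.0

2.0 drops


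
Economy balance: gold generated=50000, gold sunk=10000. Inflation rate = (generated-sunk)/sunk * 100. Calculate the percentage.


Net gold = 50000 - 10000 = 40000
Inflation rate = net / sunk * 100 = 40000 / 10000 * 100
= 4.0 * 100
= 400.00%

400.00%


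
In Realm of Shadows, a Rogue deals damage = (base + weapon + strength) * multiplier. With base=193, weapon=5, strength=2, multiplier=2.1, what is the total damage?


Sum base + weapon + str = 193 + 5 + 2 = 200
Multiply by 2.1:
200 * 2.1 = 420.0

420.0 damage


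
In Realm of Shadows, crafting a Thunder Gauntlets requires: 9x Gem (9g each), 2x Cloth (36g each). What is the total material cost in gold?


Cost breakdown:
  Gem: 9 * 9 = 81
  Cloth: 2 * 36 = 72
Total = 81 + 72 = 153

153 gold


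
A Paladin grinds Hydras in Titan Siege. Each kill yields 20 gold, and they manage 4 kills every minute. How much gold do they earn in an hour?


Gold per minute = 20 * 4 = 80
Gold per hour = 80 * 60 = 4800

4800 gold/hour


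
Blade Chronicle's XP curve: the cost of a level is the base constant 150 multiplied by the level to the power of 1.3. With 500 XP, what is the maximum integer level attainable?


XP = 150 * level^1.3, so level = (XP / 150)^(1/1.3)
= (500 / 150)^(1/1.3)
= 3.3333^0.7692
= 2.5247
Floor: level = 2

level 2


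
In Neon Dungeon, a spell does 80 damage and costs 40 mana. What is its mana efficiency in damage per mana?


Efficiency = damage / mana
= 80 / 40
= 2.00

2.00 dmg/mana


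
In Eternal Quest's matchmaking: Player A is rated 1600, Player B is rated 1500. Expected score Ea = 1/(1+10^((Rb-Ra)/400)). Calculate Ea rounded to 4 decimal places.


Elo expected score: Ea = 1/(1 + 10^((Rb-Ra)/400))
Rb - Ra = 1500 - 1600 = -100
(Rb-Ra)/400 = -100/400 = -0.25
10^-0.25 = 0.562341
Ea = 1/(1 + 0.562341) = 1/1.562341 = 0.6401

0.6401


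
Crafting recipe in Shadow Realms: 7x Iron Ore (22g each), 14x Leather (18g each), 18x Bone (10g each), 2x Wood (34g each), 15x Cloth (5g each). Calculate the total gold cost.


Cost breakdown:
  Iron Ore: 7 * 22 = 154
  Leather: 14 * 18 = 252
  Bone: 18 * 10 = 180
  Wood: 2 * 34 = 68
  Cloth: 15 * 5 = 75
Total = 154 + 252 + 180 + 68 + 75 = 729

729 gold


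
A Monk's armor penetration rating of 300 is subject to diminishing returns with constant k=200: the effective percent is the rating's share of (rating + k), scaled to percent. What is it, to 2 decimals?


effective% = rating / (rating + k) * 100
= 300 / (300 + 200) * 100
= 300 / 500 * 100
= 0.6 * 100
= 60.00%

60.00%


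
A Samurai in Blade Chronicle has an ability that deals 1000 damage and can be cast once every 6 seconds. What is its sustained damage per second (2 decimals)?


DPS = damage / cooldown
= 1000 / 6
= 166.67

166.67 DPS


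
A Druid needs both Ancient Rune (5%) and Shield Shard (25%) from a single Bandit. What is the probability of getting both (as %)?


For independent events, P(both) = P(A) * P(B)
= 5% * 25%
= 125 / 100 %
= 1.25%

1.25%


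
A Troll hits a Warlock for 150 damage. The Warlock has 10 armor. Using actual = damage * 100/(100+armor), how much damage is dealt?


actual = 150 * 100 / (100 + 10)
= 150 * 100 / 110
= 15000 / 110
= 136.36

136.36 damage


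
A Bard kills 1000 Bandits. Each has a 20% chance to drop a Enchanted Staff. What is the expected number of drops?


Expected drops = kills * (drop_rate / 100)
= 1000 * (20 / 100)
= 1000 * 0.2
= 200.0

200.0 drops


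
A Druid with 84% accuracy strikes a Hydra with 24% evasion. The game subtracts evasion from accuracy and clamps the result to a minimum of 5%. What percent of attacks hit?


accuracy - evasion = 84 - 24 = 60
Apply floor: max(60, 5) = 60
Hit chance = 60%

60%


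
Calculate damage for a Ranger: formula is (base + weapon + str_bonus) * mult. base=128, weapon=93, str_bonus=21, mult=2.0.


Sum base + weapon + str = 128 + 93 + 21 = 242
Multiply by 2.0:
242 * 2.0 = 484.0

484.0 damage


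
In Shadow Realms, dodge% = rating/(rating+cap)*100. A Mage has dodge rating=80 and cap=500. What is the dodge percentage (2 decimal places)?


dodge% = 80 / (80 + 500) * 100
= 80 / 580 * 100
= 0.137931 * 100
= 13.79%

13.79%


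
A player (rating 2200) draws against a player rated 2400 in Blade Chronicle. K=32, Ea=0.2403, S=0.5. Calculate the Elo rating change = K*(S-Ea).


Elo update: delta = K * (S - Ea), where S = 0.5 (draws)
S - Ea = 0.5 - 0.2403 = 0.2597
Rating change = 32 * 0.2597
= 8.31

8.31 rating points


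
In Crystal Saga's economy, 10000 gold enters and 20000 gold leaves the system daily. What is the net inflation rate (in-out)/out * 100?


Net gold = 10000 - 20000 = -10000
Inflation rate = net / sunk * 100 = -10000 / 20000 * 100
= -0.5 * 100
= -50.00%

-50.00%


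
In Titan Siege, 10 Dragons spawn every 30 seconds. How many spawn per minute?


Spawns per minute = count * (60 / interval)
= 10 * (60 / 30)
= 10 * 2.0
= 20.0

20.0 per minute


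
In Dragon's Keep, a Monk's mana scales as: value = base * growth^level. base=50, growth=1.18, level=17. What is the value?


value = base * growth^level
= 50 * 1.18^17
= 50 * 16.672247
= 833.61

833.61 mana


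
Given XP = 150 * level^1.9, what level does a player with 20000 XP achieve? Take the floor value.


XP = 150 * level^1.9, so level = (XP / 150)^(1/1.9)
= (20000 / 150)^(1/1.9)
= 133.3333^0.5263
= 13.1338
Floor: level = 13

level 13


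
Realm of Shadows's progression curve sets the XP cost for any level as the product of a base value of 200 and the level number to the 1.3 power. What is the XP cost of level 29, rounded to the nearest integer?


XP = 200 * level^1.3
Substitute level = 29:
XP = 200 * 29^1.3
= 200 * 79.63746
= 15927

15927 XP


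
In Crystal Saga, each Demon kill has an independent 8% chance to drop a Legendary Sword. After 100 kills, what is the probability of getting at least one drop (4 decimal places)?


P(at least one) = 1 - P(none) = 1 - (1-p)^n
p = 8/100 = 0.08
1 - p = 0.92
(1 - p)^100 = 0.92^100 = 0.000239
P(at least one) = 1 - 0.000239 = 0.9998

0.9998


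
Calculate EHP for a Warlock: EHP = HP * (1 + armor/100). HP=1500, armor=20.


EHP = 1500 * (1 + 20/100)
= 1500 * (1 + 0.2)
= 1500 * 1.2
= 1800.0

1800.0 EHP


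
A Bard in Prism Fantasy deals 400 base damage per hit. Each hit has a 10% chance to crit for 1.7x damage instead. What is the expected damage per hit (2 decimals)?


E[dmg] = base * (1 + crit_chance * (crit_mult - 1))
cc as decimal = 10/100 = 0.1
cm - 1 = 1.7 - 1 = 0.7
Bonus factor = 0.1 * 0.7 = 0.07
Total multiplier = 1 + 0.07 = 1.07
Expected damage = 400 * 1.07 = 428.00

428.00 damage


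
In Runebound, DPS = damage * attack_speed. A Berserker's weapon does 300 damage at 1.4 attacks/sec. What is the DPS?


DPS = damage * attack_speed
= 300 * 1.4
= 420.0

420.0 DPS


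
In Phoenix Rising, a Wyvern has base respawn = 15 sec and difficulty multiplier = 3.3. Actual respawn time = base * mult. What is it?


Respawn time = base * multiplier
= 15 * 3.3
= 49.5 seconds

49.5 seconds


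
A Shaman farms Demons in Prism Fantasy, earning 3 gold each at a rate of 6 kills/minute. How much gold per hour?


Gold per minute = 3 * 6 = 18
Gold per hour = 18 * 60 = 1080

1080 gold/hour


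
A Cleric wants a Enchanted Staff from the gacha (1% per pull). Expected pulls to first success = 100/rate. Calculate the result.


Expected pulls for a geometric distribution = 1/p = 100 / rate%
= 100 / 1
= 100.0

100.0 pulls


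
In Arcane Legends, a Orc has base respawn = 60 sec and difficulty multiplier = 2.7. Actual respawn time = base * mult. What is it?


Respawn time = base * multiplier
= 60 * 2.7
= 162.0 seconds

162.0 seconds


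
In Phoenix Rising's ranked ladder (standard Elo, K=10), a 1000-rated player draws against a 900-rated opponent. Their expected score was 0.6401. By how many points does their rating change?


Elo update: delta = K * (S - Ea), where S = 0.5 (draws)
S - Ea = 0.5 - 0.6401 = -0.1401
Rating change = 10 * -0.1401
= -1.40

-1.40 rating points


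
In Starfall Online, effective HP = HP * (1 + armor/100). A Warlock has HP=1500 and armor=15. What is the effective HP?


EHP = 1500 * (1 + 15/100)
= 1500 * (1 + 0.15)
= 1500 * 1.15
= 1725.0

1725.0 EHP


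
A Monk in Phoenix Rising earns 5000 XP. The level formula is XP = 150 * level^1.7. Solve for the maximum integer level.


XP = 150 * level^1.7, so level = (XP / 150)^(1/1.7)
= (5000 / 150)^(1/1.7)
= 33.3333^0.5882
= 7.867
Floor: level = 7

level 7


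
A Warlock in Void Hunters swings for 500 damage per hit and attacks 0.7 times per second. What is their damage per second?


DPS = damage * attack_speed
= 500 * 0.7
= 350.0

350.0 DPS


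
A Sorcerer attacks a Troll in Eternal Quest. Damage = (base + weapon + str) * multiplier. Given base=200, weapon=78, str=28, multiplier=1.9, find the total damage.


Sum base + weapon + str = 200 + 78 + 28 = 306
Multiply by 1.9:
306 * 1.9 = 581.4

581.4 damage


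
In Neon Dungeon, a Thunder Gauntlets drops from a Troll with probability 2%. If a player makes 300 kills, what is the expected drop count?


Expected drops = kills * (drop_rate / 100)
= 300 * (2 / 100)
= 300 * 0.02
= 6.0

6.0 drops


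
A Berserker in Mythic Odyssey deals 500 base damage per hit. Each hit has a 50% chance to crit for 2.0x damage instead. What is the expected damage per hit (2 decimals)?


E[dmg] = base * (1 + crit_chance * (crit_mult - 1))
cc as decimal = 50/100 = 0.5
cm - 1 = 2.0 - 1 = 1.0
Bonus factor = 0.5 * 1.0 = 0.5
Total multiplier = 1 + 0.5 = 1.5
Expected damage = 500 * 1.5 = 750.00

750.00 damage


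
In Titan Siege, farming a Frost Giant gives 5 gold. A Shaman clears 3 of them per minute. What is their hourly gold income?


Gold per minute = 5 * 3 = 15
Gold per hour = 15 * 60 = 900

900 gold/hour


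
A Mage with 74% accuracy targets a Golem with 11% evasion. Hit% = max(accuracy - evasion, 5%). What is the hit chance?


accuracy - evasion = 74 - 11 = 63
Apply floor: max(63, 5) = 63
Hit chance = 63%

63%


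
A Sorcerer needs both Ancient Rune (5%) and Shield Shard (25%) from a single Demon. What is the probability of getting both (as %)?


For independent events, P(both) = P(A) * P(B)
= 5% * 25%
= 125 / 100 %
= 1.25%

1.25%


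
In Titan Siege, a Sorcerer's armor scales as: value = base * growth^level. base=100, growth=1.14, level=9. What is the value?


value = base * growth^level
= 100 * 1.14^9
= 100 * 3.251949
= 325.19

325.19 armor


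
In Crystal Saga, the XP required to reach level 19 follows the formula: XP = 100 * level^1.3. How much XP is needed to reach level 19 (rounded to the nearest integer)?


XP = 100 * level^1.3
Substitute level = 19:
XP = 100 * 19^1.3
= 100 * 45.96
= 4596

4596 XP


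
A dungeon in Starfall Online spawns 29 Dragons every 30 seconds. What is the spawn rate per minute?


Spawns per minute = count * (60 / interval)
= 29 * (60 / 30)
= 29 * 2.0
= 58.0

58.0 per minute


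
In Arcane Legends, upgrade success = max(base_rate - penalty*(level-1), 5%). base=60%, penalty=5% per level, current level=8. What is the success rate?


raw_rate = 60 - 5 * (8 - 1)
= 60 - 5 * 7
= 60 - 35
= 25
Apply floor: max(25, 5) = 25%

25%


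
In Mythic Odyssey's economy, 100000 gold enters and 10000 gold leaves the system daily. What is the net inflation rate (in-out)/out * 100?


Net gold = 100000 - 10000 = 90000
Inflation rate = net / sunk * 100 = 90000 / 10000 * 100
= 9.0 * 100
= 900.00%

900.00%


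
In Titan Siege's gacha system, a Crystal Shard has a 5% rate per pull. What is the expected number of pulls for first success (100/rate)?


Expected pulls for a geometric distribution = 1/p = 100 / rate%
= 100 / 5
= 20.0

20.0 pulls


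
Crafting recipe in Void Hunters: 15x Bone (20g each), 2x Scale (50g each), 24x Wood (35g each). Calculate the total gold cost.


Cost breakdown:
  Bone: 15 * 20 = 300
  Scale: 2 * 50 = 100
  Wood: 24 * 35 = 840
Total = 300 + 100 + 840 = 1240

1240 gold


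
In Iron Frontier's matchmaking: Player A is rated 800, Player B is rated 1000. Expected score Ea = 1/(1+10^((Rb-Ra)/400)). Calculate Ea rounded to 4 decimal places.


Elo expected score: Ea = 1/(1 + 10^((Rb-Ra)/400))
Rb - Ra = 1000 - 800 = 200
(Rb-Ra)/400 = 200/400 = 0.5
10^0.5 = 3.162278
Ea = 1/(1 + 3.162278) = 1/4.162278 = 0.2403

0.2403


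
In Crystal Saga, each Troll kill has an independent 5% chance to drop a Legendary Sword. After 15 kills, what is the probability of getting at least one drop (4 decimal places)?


P(at least one) = 1 - P(none) = 1 - (1-p)^n
p = 5/100 = 0.05
1 - p = 0.95
(1 - p)^15 = 0.95^15 = 0.463291
P(at least one) = 1 - 0.463291 = 0.5367

0.5367


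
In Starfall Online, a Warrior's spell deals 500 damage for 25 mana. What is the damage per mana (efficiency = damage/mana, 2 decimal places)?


Efficiency = damage / mana
= 500 / 25
= 20.00

20.00 dmg/mana


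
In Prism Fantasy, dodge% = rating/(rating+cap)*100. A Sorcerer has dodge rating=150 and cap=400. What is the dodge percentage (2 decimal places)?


dodge% = 150 / (150 + 400) * 100
= 150 / 550 * 100
= 0.272727 * 100
= 27.27%

27.27%


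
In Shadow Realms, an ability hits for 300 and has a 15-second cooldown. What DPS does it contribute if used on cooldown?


DPS = damage / cooldown
= 300 / 15
= 20.00

20.00 DPS


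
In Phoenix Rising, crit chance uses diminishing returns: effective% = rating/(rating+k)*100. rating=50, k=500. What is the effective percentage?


effective% = rating / (rating + k) * 100
= 50 / (50 + 500) * 100
= 50 / 550 * 100
= 0.090909 * 100
= 9.09%

9.09%


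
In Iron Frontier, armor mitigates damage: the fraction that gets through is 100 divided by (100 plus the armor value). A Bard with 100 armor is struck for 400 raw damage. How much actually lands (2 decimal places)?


actual = 400 * 100 / (100 + 100)
= 400 * 100 / 200
= 40000 / 200
= 200.00

200.00 damage


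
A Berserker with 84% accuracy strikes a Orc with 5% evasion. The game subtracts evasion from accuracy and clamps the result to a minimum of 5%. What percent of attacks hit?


accuracy - evasion = 84 - 5 = 79
Apply floor: max(79, 5) = 79
Hit chance = 79%

79%


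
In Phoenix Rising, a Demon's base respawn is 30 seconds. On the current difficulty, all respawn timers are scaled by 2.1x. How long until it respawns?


Respawn time = base * multiplier
= 30 * 2.1
= 63.0 seconds

63.0 seconds


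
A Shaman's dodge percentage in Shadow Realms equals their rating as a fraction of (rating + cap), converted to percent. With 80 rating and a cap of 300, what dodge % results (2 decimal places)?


dodge% = 80 / (80 + 300) * 100
= 80 / 380 * 100
= 0.210526 * 100
= 21.05%

21.05%


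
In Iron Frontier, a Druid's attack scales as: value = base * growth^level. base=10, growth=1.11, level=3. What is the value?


value = base * growth^level
= 10 * 1.11^3
= 10 * 1.367631
= 13.68

13.68 attack


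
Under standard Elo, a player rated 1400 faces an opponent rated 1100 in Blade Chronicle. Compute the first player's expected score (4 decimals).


Elo expected score: Ea = 1/(1 + 10^((Rb-Ra)/400))
Rb - Ra = 1100 - 1400 = -300
(Rb-Ra)/400 = -300/400 = -0.75
10^-0.75 = 0.177828
Ea = 1/(1 + 0.177828) = 1/1.177828 = 0.8490

0.8490


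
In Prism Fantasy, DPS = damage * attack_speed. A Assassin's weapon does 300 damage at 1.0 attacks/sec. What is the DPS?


DPS = damage * attack_speed
= 300 * 1.0
= 300.0

300.0 DPS


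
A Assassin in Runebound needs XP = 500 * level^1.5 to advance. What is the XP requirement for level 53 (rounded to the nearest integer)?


XP = 500 * level^1.5
Substitute level = 53:
XP = 500 * 53^1.5
= 500 * 385.8458
= 192923

192923 XP


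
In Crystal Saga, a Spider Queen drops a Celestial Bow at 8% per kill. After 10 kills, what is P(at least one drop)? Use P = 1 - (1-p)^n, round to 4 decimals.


P(at least one) = 1 - P(none) = 1 - (1-p)^n
p = 8/100 = 0.08
1 - p = 0.92
(1 - p)^10 = 0.92^10 = 0.434388
P(at least one) = 1 - 0.434388 = 0.5656

0.5656


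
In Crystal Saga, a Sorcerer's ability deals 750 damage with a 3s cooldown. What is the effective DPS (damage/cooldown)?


DPS = damage / cooldown
= 750 / 3
= 250.00

250.00 DPS


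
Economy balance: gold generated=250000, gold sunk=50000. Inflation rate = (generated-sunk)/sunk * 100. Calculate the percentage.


Net gold = 250000 - 50000 = 200000
Inflation rate = net / sunk * 100 = 200000 / 50000 * 100
= 4.0 * 100
= 400.00%

400.00%


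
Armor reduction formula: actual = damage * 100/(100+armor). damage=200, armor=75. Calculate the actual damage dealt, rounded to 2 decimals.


actual = 200 * 100 / (100 + 75)
= 200 * 100 / 175
= 20000 / 175
= 114.29

114.29 damage


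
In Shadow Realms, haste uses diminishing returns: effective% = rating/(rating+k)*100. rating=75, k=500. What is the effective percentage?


effective% = rating / (rating + k) * 100
= 75 / (75 + 500) * 100
= 75 / 575 * 100
= 0.130435 * 100
= 13.04%

13.04%


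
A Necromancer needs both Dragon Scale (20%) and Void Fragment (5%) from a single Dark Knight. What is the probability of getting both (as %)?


For independent events, P(both) = P(A) * P(B)
= 20% * 5%
= 100 / 100 %
= 1.0%

1.0%


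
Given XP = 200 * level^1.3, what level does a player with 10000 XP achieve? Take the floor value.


XP = 200 * level^1.3, so level = (XP / 200)^(1/1.3)
= (10000 / 200)^(1/1.3)
= 50.0^0.7692
= 20.2722
Floor: level = 20

level 20


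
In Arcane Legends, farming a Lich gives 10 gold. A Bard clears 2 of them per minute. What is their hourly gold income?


Gold per minute = 10 * 2 = 20
Gold per hour = 20 * 60 = 1200

1200 gold/hour


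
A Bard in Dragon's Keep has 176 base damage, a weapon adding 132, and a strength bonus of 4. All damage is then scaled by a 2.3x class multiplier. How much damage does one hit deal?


Sum base + weapon + str = 176 + 132 + 4 = 312
Multiply by 2.3:
312 * 2.3 = 717.6

717.6 damage


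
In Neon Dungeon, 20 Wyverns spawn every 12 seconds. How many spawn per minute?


Spawns per minute = count * (60 / interval)
= 20 * (60 / 12)
= 20 * 5.0
= 100.0

100.0 per minute


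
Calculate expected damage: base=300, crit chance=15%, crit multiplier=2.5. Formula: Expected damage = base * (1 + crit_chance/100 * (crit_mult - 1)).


E[dmg] = base * (1 + crit_chance * (crit_mult - 1))
cc as decimal = 15/100 = 0.15
cm - 1 = 2.5 - 1 = 1.5
Bonus factor = 0.15 * 1.5 = 0.225
Total multiplier = 1 + 0.225 = 1.225
Expected damage = 300 * 1.225 = 367.50

367.50 damage
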